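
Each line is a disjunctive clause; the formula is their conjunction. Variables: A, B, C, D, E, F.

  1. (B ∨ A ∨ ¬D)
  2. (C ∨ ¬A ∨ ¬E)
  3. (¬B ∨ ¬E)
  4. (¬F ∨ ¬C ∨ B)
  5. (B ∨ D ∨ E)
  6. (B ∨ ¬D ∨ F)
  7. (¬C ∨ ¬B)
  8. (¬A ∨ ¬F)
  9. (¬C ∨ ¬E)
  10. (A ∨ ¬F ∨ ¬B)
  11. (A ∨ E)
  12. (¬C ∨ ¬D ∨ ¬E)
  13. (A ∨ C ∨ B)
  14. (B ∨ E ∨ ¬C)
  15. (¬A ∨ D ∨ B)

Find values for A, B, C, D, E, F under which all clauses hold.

A=1, B=1, C=0, D=0, E=0, F=0

Check each clause:
  1. (A ∨ B ∨ ¬D) — A is true.
  2. (¬A ∨ ¬E ∨ C) — ¬E is true.
  3. (¬E ∨ ¬B) — ¬E is true.
  4. (¬F ∨ B ∨ ¬C) — ¬F is true.
  5. (B ∨ E ∨ D) — B is true.
  6. (¬D ∨ F ∨ B) — B is true.
  7. (¬B ∨ ¬C) — ¬C is true.
  8. (¬F ∨ ¬A) — ¬F is true.
  9. (¬E ∨ ¬C) — ¬E is true.
  10. (¬B ∨ A ∨ ¬F) — A is true.
  11. (E ∨ A) — A is true.
  12. (¬E ∨ ¬D ∨ ¬C) — ¬E is true.
  13. (A ∨ B ∨ C) — A is true.
  14. (E ∨ B ∨ ¬C) — B is true.
  15. (¬A ∨ B ∨ D) — B is true.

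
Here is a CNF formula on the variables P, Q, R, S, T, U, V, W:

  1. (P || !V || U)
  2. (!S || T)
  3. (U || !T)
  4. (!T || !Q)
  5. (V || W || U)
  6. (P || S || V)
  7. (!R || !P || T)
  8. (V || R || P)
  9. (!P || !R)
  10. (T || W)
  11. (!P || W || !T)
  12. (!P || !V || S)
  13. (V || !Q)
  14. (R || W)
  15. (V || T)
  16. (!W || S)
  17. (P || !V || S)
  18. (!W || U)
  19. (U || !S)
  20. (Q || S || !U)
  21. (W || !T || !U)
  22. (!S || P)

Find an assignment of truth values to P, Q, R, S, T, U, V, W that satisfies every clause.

P = True  Q = False  R = False  S = True  T = True  U = True  V = True  W = True

Check each clause:
  1. (!V || U || P) — P is true.
  2. (!S || T) — T is true.
  3. (U || !T) — U is true.
  4. (!Q || !T) — !Q is true.
  5. (V || U || W) — W is true.
  6. (P || V || S) — P is true.
  7. (!R || T || !P) — T is true.
  8. (V || P || R) — P is true.
  9. (!R || !P) — !R is true.
  10. (W || T) — W is true.
  11. (!T || W || !P) — W is true.
  12. (!P || S || !V) — S is true.
  13. (V || !Q) — !Q is true.
  14. (R || W) — W is true.
  15. (T || V) — T is true.
  16. (!W || S) — S is true.
  17. (!V || S || P) — P is true.
  18. (!W || U) — U is true.
  19. (!S || U) — U is true.
  20. (S || !U || Q) — S is true.
  21. (W || !T || !U) — W is true.
  22. (P || !S) — P is true.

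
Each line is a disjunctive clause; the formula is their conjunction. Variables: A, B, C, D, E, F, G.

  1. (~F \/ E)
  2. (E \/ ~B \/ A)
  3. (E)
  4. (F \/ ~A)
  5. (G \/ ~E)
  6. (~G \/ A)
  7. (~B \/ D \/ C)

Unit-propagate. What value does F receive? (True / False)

True

Unit clause (E) sets E = True.
(G \/ ~E) with E = True leaves only G, so G = True.
(~G \/ A) with G = True leaves only A, so A = True.
(F \/ ~A) with A = True leaves only F, so F = True.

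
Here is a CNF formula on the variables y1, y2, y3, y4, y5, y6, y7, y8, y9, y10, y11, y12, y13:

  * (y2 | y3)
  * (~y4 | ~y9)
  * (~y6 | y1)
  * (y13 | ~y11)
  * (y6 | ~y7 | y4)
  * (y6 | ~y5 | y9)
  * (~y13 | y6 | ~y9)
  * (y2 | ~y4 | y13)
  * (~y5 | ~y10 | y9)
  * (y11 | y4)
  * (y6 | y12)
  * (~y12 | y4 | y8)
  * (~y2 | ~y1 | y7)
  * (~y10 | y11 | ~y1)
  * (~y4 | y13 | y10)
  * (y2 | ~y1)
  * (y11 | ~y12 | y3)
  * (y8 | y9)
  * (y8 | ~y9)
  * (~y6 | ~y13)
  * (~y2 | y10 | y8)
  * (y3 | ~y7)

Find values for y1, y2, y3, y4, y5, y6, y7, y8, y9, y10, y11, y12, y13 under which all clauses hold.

y1=F, y2=T, y3=F, y4=F, y5=F, y6=F, y7=F, y8=T, y9=F, y10=T, y11=T, y12=T, y13=T

Pure literal: y5 appears only negated; assign y5 = False.
y8 occurs only positively in the remaining clauses — set y8 = True.
Try y1 = False.
  then y6 is forced to False.
  then y12 is forced to True.
For the remaining variables, y2 = True, y3 = False, y4 = False, y7 = False, y9 = False, y10 = True, y11 = True, y13 = True works.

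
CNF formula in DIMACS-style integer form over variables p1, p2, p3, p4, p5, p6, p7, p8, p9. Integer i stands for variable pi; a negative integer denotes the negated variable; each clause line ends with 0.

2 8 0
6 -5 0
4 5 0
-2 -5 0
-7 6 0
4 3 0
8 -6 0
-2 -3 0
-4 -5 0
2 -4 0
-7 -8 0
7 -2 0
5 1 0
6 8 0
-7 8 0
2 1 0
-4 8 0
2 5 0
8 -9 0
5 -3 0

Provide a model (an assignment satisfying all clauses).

Pure literal: p1 appears only positively; assign p1 = True.
Pure literal: p9 appears only negated; assign p9 = False.
Try p2 = False.
  then p8 is forced to True.
  then p4 is forced to False.
  then p5 is forced to True.
  then p6 is forced to True.
  then p3 is forced to True.
  then p7 is forced to False.

p1 = True  p2 = False  p3 = True  p4 = False  p5 = True  p6 = True  p7 = False  p8 = True  p9 = False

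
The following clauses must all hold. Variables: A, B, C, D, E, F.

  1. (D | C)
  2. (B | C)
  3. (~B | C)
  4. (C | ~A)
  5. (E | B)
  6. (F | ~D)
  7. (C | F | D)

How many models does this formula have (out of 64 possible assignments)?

18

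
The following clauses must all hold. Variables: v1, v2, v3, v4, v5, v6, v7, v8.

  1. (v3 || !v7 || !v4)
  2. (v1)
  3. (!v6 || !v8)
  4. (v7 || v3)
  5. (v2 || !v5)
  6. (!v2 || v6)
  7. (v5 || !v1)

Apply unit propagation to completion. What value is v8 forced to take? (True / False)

False

Unit clause (v1) sets v1 = True.
In (!v1 || v5), !v1 is now false; v5 must hold, so v5 = True.
(!v5 || v2) with v5 = True leaves only v2, so v2 = True.
From (v6 || !v2) and v2 = True: v6 = True.
In (!v6 || !v8), !v6 is now false; !v8 must hold, so v8 = False.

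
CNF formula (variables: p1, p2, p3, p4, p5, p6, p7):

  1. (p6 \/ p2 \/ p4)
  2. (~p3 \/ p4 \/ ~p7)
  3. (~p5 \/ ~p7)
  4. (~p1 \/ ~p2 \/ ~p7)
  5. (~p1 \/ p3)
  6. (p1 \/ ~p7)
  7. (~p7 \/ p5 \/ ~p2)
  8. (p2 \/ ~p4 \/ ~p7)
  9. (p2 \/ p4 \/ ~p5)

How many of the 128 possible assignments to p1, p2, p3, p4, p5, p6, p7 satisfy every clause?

Case analysis on p7 and p2:
  p7=T, p2=T: a clause becomes empty — 0.
  p7=T, p2=F: a clause becomes empty — 0.
  p7=F, p2=T: p4, p5, p6 free; 3 ways for (p1,p3) × 2^3 = 24.
  p7=F, p2=F: 15 of the 32 assignments to (p1,p3,p4,p5,p6) work.
Total: 0 + 0 + 24 + 15 = 39.

39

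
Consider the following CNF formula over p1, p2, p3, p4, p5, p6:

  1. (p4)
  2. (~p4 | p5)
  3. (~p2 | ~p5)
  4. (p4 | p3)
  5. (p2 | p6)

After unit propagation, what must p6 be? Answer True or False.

(p4) is a unit clause: p4 = True.
From (~p4 | p5) and p4 = True: p5 = True.
(~p2 | ~p5): since p5 = True, the clause reduces to (~p2). p2 = False.
(p6 | p2): since p2 = False, the clause reduces to (p6). p6 = True.

True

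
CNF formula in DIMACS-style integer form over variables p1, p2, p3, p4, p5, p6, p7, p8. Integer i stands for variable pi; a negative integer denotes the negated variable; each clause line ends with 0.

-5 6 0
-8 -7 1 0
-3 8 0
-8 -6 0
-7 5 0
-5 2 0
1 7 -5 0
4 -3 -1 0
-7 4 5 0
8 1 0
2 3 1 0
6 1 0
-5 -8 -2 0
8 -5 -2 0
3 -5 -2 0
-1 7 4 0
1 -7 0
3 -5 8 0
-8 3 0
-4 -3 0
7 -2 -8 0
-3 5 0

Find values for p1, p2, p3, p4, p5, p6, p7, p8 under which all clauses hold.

p1=1  p2=0  p3=0  p4=1  p5=0  p6=1  p7=0  p8=0

Set p1 = True and propagate.
Branch on p2: take p2 = False.
  then p5 is forced to False.
  then p7 is forced to False.
  then p4 is forced to True.
  then p3 is forced to False.
  then p8 is forced to False.
p6 is now unconstrained; take p6 = True.
Every clause has at least one true literal under this assignment.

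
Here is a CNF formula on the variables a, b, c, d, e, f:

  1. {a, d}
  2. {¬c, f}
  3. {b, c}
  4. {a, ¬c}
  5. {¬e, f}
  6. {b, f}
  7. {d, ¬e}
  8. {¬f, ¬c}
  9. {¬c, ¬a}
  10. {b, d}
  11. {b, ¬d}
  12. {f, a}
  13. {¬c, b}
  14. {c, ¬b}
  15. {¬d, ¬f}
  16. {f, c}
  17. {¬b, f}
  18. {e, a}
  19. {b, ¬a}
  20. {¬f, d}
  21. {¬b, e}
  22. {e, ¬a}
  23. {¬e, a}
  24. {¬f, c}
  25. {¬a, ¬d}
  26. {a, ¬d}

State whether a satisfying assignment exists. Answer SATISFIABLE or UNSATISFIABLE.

a = True:
  propagation gives c=False, b=True; an empty clause results — contradiction.
a = False:
  propagation gives d=True; an empty clause results — contradiction.
Every branch closes, so no satisfying assignment exists.

UNSATISFIABLE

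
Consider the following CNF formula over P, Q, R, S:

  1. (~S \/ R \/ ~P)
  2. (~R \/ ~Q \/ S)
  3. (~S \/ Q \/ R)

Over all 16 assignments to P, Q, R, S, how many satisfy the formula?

Case analysis on R and S:
  R=T, S=T: remaining (P,Q) ∈ {(F,F); (F,T); (T,F); (T,T)} — 4.
  R=T, S=F: remaining (P,Q) ∈ {(F,F); (T,F)} — 2.
  R=F, S=T: remaining (P,Q) ∈ {(F,T)} — 1.
  R=F, S=F: remaining (P,Q) ∈ {(F,F); (F,T); (T,F); (T,T)} — 4.
Total: 4 + 2 + 1 + 4 = 11.

11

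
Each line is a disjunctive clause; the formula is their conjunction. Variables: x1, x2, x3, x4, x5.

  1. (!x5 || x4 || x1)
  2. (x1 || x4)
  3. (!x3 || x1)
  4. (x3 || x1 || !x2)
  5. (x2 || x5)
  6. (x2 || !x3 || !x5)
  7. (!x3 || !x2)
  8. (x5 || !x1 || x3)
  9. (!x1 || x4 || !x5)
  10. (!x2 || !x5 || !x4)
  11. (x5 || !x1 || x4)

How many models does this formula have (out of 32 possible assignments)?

2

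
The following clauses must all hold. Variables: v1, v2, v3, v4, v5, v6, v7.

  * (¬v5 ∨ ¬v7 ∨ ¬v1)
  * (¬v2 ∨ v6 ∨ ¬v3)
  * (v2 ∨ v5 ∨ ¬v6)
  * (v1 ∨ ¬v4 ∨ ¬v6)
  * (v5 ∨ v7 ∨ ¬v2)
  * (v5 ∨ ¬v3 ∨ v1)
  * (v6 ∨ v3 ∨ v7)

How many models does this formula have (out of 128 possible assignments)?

43

Split on v5, then v6.
  v5=1, v6=1: v2, v3 free; 4 ways for (v1,v4,v7) × 2^2 = 16.
  v5=1, v6=0: v4 free; 5 ways for (v1,v2,v3,v7) × 2^1 = 10.
  v5=0, v6=1: 5 of the 32 assignments to (v1,v2,v3,v4,v7) work.
  v5=0, v6=0: v4 free; 6 ways for (v1,v2,v3,v7) × 2^1 = 12.
Total: 16 + 10 + 5 + 12 = 43.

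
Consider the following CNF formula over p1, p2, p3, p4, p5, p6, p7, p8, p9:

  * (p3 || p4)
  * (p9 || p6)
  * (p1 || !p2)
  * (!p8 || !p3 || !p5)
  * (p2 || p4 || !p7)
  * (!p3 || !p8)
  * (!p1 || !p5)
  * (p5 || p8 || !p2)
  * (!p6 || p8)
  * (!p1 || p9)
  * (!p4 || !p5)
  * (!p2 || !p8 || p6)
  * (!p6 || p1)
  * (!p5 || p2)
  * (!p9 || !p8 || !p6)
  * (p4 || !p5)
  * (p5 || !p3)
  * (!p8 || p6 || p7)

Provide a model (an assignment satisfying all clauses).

p1=False, p2=False, p3=False, p4=True, p5=False, p6=False, p7=True, p8=True, p9=True

Check each clause:
  1. (p3 || p4) — p4 is true.
  2. (p9 || p6) — p9 is true.
  3. (p1 || !p2) — !p2 is true.
  4. (!p3 || !p5 || !p8) — !p5 is true.
  5. (p4 || !p7 || p2) — p4 is true.
  6. (!p3 || !p8) — !p3 is true.
  7. (!p1 || !p5) — !p5 is true.
  8. (p8 || !p2 || p5) — p8 is true.
  9. (!p6 || p8) — p8 is true.
  10. (p9 || !p1) — p9 is true.
  11. (!p4 || !p5) — !p5 is true.
  12. (!p8 || p6 || !p2) — !p2 is true.
  13. (!p6 || p1) — !p6 is true.
  14. (!p5 || p2) — !p5 is true.
  15. (!p8 || !p6 || !p9) — !p6 is true.
  16. (!p5 || p4) — !p5 is true.
  17. (p5 || !p3) — !p3 is true.
  18. (p7 || p6 || !p8) — p7 is true.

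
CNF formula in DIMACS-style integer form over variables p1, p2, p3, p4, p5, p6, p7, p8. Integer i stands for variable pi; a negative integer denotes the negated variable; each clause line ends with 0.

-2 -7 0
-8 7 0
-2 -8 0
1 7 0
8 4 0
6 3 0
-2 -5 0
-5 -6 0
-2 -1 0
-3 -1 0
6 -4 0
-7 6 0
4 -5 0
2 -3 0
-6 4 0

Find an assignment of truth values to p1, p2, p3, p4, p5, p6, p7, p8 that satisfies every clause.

p1 = 1, p2 = 0, p3 = 0, p4 = 1, p5 = 0, p6 = 1, p7 = 1, p8 = 0

p5 occurs only negated in the remaining clauses — set p5 = False.
Branch on p1: take p1 = True.
  then p2 is forced to False.
  then p3 is forced to False.
  then p6 is forced to True.
  then p4 is forced to True.
The remaining clauses are satisfied by p7 = True, p8 = False.
Check each clause:
  1. (~p7 \/ ~p2) — ~p2 is true.
  2. (~p8 \/ p7) — ~p8 is true.
  3. (~p2 \/ ~p8) — ~p8 is true.
  4. (p7 \/ p1) — p1 is true.
  5. (p4 \/ p8) — p4 is true.
  6. (p3 \/ p6) — p6 is true.
  7. (~p2 \/ ~p5) — ~p5 is true.
  8. (~p5 \/ ~p6) — ~p5 is true.
  9. (~p1 \/ ~p2) — ~p2 is true.
  10. (~p1 \/ ~p3) — ~p3 is true.
  11. (p6 \/ ~p4) — p6 is true.
  12. (p6 \/ ~p7) — p6 is true.
  13. (~p5 \/ p4) — ~p5 is true.
  14. (~p3 \/ p2) — ~p3 is true.
  15. (p4 \/ ~p6) — p4 is true.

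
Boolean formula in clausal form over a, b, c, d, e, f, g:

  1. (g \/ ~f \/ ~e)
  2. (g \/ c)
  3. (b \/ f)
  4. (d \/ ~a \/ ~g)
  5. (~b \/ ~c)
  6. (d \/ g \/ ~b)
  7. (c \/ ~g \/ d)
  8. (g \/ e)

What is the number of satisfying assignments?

Split on g, then b.
  g=T, b=T: forces c=F; d=T; a, e, f free → 2^3 = 8.
  g=T, b=F: e free; 5 ways for (a,c,d,f) × 2^1 = 10.
  g=F, b=T: a clause becomes empty — 0.
  g=F, b=F: a clause becomes empty — 0.
Total: 8 + 10 + 0 + 0 = 18.

18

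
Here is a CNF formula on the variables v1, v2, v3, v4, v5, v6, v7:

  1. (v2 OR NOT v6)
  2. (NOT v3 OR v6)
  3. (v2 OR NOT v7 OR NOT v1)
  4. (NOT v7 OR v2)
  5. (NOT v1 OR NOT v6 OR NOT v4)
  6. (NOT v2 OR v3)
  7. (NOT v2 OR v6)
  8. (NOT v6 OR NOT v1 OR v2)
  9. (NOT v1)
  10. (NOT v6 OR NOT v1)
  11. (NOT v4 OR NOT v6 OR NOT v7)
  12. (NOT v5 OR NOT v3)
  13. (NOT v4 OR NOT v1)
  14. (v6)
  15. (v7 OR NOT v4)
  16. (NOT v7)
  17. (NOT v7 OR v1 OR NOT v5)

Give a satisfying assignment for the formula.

v1=0, v2=1, v3=1, v4=0, v5=0, v6=1, v7=0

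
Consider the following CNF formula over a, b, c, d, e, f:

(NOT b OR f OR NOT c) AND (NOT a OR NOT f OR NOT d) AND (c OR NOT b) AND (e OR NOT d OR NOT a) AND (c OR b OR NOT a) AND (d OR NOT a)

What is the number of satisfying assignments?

21

Split on a, then b.
  a=1, b=1: a clause becomes empty — 0.
  a=1, b=0: remaining (c,d,e,f) ∈ {(1,1,1,0)} — 1.
  a=0, b=1: remaining (c,d,e,f) ∈ {(1,0,0,1); (1,0,1,1); (1,1,0,1); (1,1,1,1)} — 4.
  a=0, b=0: c, d, e, f free → 2^4 = 16.
Total: 0 + 1 + 4 + 16 = 21.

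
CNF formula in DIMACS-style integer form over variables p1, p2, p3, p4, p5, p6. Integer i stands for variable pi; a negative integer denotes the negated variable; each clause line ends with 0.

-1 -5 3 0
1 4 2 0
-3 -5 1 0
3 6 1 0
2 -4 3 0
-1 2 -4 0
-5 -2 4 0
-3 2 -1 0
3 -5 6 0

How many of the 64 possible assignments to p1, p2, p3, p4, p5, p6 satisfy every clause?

21

Case analysis on p1 and p3:
  p1=1, p3=1: p6 free; 3 ways for (p2,p4,p5) × 2^1 = 6.
  p1=1, p3=0: p6 free; 3 ways for (p2,p4,p5) × 2^1 = 6.
  p1=0, p3=1: p6 free; 3 ways for (p2,p4,p5) × 2^1 = 6.
  p1=0, p3=0: remaining (p2,p4,p5,p6) ∈ {(1,0,0,1); (1,1,0,1); (1,1,1,1)} — 3.
Total: 6 + 6 + 6 + 3 = 21.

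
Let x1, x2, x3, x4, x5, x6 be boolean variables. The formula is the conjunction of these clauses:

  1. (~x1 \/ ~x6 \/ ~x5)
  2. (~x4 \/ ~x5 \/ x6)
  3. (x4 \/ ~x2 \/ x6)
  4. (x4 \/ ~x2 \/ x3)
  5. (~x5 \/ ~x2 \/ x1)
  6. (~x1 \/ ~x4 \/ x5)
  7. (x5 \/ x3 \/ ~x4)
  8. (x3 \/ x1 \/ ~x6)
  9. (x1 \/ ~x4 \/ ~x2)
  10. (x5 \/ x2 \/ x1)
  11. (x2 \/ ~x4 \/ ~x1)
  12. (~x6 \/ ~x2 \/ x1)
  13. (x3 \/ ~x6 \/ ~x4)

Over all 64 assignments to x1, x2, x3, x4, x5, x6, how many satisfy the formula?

11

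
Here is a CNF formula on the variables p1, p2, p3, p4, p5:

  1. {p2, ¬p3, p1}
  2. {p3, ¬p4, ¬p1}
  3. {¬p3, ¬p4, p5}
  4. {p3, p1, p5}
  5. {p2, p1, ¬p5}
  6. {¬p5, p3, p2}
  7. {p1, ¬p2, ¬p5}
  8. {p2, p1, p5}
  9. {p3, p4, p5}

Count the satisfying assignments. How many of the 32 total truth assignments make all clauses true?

Satisfying assignments:
  p1=F p2=T p3=T p4=F p5=F
  p1=T p2=F p3=T p4=F p5=F
  p1=T p2=F p3=T p4=F p5=T
  p1=T p2=F p3=T p4=T p5=T
  p1=T p2=T p3=F p4=F p5=T
  p1=T p2=T p3=T p4=F p5=F
  p1=T p2=T p3=T p4=F p5=T
  p1=T p2=T p3=T p4=T p5=T
That's 8 in total.

8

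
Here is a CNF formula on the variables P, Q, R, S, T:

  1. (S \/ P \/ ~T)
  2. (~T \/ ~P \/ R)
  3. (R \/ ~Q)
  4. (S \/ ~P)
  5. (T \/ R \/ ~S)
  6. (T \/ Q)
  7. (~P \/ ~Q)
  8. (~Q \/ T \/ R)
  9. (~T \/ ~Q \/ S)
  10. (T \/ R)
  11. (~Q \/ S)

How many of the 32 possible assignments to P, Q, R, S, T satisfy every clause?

5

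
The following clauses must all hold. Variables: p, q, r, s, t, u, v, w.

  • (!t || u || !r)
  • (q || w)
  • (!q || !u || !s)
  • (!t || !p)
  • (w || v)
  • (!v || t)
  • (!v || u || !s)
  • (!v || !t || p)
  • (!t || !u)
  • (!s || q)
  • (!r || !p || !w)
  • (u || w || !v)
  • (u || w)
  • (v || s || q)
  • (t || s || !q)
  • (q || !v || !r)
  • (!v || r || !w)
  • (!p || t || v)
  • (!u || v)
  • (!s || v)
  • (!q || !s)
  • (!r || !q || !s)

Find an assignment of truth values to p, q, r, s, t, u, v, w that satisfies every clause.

p = F, q = T, r = F, s = F, t = T, u = F, v = F, w = T

Try p = False.
Branch on q: take q = True.
  then s is forced to False.
  then t is forced to True.
  then v is forced to False.
  then w is forced to True.
  then u is forced to False.
  then r is forced to False.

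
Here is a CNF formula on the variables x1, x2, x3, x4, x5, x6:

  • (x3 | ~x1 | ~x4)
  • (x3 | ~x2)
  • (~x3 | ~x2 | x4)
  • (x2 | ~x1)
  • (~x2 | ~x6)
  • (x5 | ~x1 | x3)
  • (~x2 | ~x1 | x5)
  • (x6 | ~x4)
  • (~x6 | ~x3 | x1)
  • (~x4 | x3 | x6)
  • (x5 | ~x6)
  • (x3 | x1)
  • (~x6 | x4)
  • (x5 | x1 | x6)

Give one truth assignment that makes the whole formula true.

x5 occurs only positively in the remaining clauses — set x5 = True.
Branch on x1: take x1 = False.
  then x3 is forced to True.
  then x6 is forced to False.
  then x4 is forced to False.
  then x2 is forced to False.
Check each clause:
  1. (~x1 | x3 | ~x4) — x3 is true.
  2. (x3 | ~x2) — x3 is true.
  3. (~x2 | x4 | ~x3) — ~x2 is true.
  4. (~x1 | x2) — ~x1 is true.
  5. (~x6 | ~x2) — ~x6 is true.
  6. (~x1 | x3 | x5) — x3 is true.
  7. (x5 | ~x1 | ~x2) — x5 is true.
  8. (x6 | ~x4) — ~x4 is true.
  9. (x1 | ~x3 | ~x6) — ~x6 is true.
  10. (x3 | ~x4 | x6) — x3 is true.
  11. (~x6 | x5) — ~x6 is true.
  12. (x3 | x1) — x3 is true.
  13. (~x6 | x4) — ~x6 is true.
  14. (x5 | x6 | x1) — x5 is true.

x1=False, x2=False, x3=True, x4=False, x5=True, x6=False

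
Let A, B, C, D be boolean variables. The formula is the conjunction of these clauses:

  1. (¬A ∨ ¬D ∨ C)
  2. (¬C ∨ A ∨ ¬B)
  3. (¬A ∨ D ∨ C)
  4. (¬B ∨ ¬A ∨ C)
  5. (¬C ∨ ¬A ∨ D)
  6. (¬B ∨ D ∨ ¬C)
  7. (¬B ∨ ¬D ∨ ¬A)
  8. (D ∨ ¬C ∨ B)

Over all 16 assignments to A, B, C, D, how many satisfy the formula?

Satisfying assignments:
  A=F B=F C=F D=F
  A=F B=F C=F D=T
  A=F B=F C=T D=T
  A=F B=T C=F D=F
  A=F B=T C=F D=T
  A=T B=F C=T D=T
That's 6 in total.

6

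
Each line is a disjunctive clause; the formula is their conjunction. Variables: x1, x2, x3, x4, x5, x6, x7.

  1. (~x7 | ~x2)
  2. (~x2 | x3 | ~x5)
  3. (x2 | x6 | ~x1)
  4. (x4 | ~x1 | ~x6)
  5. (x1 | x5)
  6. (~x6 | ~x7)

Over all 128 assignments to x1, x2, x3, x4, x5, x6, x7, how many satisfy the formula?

Split on x1, then x2.
  x1=1, x2=1: 9 of the 32 assignments to (x3,x4,x5,x6,x7) work.
  x1=1, x2=0: remaining (x3,x4,x5,x6,x7) ∈ {(0,1,0,1,0); (0,1,1,1,0); (1,1,0,1,0); (1,1,1,1,0)} — 4.
  x1=0, x2=1: remaining (x3,x4,x5,x6,x7) ∈ {(1,0,1,0,0); (1,0,1,1,0); (1,1,1,0,0); (1,1,1,1,0)} — 4.
  x1=0, x2=0: x3, x4 free; 3 ways for (x5,x6,x7) × 2^2 = 12.
Total: 9 + 4 + 4 + 12 = 29.

29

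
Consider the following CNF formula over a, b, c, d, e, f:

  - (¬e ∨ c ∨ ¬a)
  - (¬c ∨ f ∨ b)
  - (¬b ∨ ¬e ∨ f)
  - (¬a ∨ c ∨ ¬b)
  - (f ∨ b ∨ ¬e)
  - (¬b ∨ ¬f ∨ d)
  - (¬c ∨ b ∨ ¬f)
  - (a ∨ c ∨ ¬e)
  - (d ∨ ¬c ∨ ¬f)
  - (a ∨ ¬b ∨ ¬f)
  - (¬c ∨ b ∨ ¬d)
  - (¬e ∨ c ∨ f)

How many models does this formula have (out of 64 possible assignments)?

16

Case analysis on b and c:
  b=T, c=T: 6 of the 16 assignments to (a,d,e,f) work.
  b=T, c=F: remaining (a,d,e,f) ∈ {(F,F,F,F); (F,T,F,F)} — 2.
  b=F, c=T: a clause becomes empty — 0.
  b=F, c=F: forces e=F; a, d, f free → 2^3 = 8.
Total: 6 + 2 + 0 + 8 = 16.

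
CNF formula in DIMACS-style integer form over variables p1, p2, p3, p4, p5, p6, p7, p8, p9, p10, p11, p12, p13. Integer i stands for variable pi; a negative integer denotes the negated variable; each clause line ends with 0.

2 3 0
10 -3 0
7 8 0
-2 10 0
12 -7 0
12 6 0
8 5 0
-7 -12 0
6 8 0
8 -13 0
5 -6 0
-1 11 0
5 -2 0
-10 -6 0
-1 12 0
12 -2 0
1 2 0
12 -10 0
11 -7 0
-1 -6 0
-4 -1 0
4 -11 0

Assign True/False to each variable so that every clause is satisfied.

p1=F, p2=T, p3=T, p4=T, p5=T, p6=F, p7=F, p8=T, p9=T, p10=T, p11=F, p12=T, p13=T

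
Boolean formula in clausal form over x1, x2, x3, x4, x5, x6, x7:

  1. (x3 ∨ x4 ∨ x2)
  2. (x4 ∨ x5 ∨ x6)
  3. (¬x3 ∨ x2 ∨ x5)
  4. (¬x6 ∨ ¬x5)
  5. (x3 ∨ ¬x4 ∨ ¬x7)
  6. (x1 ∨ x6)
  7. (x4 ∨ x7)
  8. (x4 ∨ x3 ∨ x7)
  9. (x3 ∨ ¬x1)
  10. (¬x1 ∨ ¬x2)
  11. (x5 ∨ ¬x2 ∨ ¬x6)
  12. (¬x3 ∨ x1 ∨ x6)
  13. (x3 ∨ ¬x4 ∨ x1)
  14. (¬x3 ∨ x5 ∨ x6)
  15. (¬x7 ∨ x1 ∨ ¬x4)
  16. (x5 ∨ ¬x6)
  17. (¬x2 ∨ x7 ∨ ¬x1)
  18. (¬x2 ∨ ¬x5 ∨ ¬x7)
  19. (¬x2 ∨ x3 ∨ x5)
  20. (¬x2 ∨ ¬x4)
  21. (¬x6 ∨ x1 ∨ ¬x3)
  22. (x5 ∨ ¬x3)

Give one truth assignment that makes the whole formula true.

x1 = True, x2 = False, x3 = True, x4 = True, x5 = True, x6 = False, x7 = True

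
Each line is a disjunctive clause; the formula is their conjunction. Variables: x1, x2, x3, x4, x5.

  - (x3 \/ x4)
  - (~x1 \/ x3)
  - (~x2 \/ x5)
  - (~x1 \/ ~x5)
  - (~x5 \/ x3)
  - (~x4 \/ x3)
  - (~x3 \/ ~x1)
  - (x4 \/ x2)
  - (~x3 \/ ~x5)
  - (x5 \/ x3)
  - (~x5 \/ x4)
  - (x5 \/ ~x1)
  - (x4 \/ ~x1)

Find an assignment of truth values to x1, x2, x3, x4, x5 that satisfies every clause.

x1=False, x2=False, x3=True, x4=True, x5=False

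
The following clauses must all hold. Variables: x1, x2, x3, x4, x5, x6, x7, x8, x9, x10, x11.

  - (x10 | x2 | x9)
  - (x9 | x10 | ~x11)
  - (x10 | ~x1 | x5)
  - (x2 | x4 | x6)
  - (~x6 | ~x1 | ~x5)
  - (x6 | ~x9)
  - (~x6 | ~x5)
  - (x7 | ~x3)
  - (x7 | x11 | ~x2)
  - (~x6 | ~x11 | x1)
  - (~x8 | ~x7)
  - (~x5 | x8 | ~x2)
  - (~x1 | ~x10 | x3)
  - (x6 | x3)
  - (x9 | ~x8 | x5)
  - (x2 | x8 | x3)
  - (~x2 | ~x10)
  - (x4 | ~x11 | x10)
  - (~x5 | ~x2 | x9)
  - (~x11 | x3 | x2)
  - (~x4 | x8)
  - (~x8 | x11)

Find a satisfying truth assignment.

x1=F, x2=F, x3=T, x4=F, x5=F, x6=T, x7=T, x8=F, x9=F, x10=T, x11=F

Check each clause:
  1. (x10 | x9 | x2) — x10 is true.
  2. (x10 | x9 | ~x11) — x10 is true.
  3. (x5 | ~x1 | x10) — x10 is true.
  4. (x2 | x6 | x4) — x6 is true.
  5. (~x6 | ~x1 | ~x5) — ~x5 is true.
  6. (x6 | ~x9) — x6 is true.
  7. (~x6 | ~x5) — ~x5 is true.
  8. (x7 | ~x3) — x7 is true.
  9. (x11 | x7 | ~x2) — ~x2 is true.
  10. (~x6 | ~x11 | x1) — ~x11 is true.
  11. (~x8 | ~x7) — ~x8 is true.
  12. (~x5 | ~x2 | x8) — ~x5 is true.
  13. (x3 | ~x10 | ~x1) — x3 is true.
  14. (x6 | x3) — x3 is true.
  15. (x5 | ~x8 | x9) — ~x8 is true.
  16. (x3 | x2 | x8) — x3 is true.
  17. (~x10 | ~x2) — ~x2 is true.
  18. (x4 | ~x11 | x10) — x10 is true.
  19. (~x5 | x9 | ~x2) — ~x5 is true.
  20. (~x11 | x2 | x3) — x3 is true.
  21. (x8 | ~x4) — ~x4 is true.
  22. (x11 | ~x8) — ~x8 is true.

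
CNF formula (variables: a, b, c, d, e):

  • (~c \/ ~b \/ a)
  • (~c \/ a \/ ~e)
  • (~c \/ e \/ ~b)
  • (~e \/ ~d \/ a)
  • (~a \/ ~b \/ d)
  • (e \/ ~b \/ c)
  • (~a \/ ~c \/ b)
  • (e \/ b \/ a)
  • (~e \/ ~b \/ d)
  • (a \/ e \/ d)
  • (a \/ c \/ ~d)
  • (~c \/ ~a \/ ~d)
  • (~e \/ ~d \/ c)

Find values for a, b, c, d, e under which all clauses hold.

a = False, b = False, c = False, d = False, e = True

Branch on a: take a = False.
Set b = False and propagate.
  then e is forced to True.
  then c is forced to False.
  then d is forced to False.
Every clause has at least one true literal under this assignment.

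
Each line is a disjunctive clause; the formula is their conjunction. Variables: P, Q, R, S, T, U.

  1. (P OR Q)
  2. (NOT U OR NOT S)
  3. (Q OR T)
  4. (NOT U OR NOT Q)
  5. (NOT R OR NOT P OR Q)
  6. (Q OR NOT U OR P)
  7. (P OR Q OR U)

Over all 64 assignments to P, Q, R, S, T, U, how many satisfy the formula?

Case analysis on Q and P:
  Q=1, P=1: forces U=0; R, S, T free → 2^3 = 8.
  Q=1, P=0: forces U=0; R, S, T free → 2^3 = 8.
  Q=0, P=1: remaining (R,S,T,U) ∈ {(0,0,1,0); (0,0,1,1); (0,1,1,0)} — 3.
  Q=0, P=0: a clause becomes empty — 0.
Total: 8 + 8 + 3 + 0 = 19.

19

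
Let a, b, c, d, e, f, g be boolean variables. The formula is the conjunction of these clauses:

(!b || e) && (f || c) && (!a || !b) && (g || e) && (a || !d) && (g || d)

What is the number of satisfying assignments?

24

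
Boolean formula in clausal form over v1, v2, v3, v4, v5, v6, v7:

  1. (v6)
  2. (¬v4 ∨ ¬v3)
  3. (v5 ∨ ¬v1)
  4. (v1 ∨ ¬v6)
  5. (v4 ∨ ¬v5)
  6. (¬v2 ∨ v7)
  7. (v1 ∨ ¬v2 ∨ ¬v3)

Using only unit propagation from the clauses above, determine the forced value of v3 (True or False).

False

Unit clause (v6) sets v6 = True.
From (v1 ∨ ¬v6) and v6 = True: v1 = True.
(v5 ∨ ¬v1): since v1 = True, the clause reduces to (v5). v5 = True.
(¬v5 ∨ v4): since v5 = True, the clause reduces to (v4). v4 = True.
From (¬v4 ∨ ¬v3) and v4 = True: v3 = False.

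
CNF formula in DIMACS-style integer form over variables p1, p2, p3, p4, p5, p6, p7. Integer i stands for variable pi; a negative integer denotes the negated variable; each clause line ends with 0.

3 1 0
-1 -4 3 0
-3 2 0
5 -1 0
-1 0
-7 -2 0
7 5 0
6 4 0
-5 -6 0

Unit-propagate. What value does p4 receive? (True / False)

True

Unit clause (!p1) sets p1 = False.
(p1 || p3) with p1 = False leaves only p3, so p3 = True.
In (p2 || !p3), !p3 is now false; p2 must hold, so p2 = True.
In (!p7 || !p2), !p2 is now false; !p7 must hold, so p7 = False.
From (p5 || p7) and p7 = False: p5 = True.
(!p5 || !p6) with p5 = True leaves only !p6, so p6 = False.
In (p4 || p6), p6 is now false; p4 must hold, so p4 = True.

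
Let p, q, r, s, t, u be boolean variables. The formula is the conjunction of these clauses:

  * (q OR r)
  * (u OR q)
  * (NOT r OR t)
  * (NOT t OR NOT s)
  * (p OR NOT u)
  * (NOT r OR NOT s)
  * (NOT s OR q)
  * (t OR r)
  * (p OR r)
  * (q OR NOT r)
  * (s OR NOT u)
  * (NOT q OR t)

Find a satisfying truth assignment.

p=0, q=1, r=1, s=0, t=1, u=0

Check each clause:
  1. (q OR r) — q is true.
  2. (q OR u) — q is true.
  3. (t OR NOT r) — t is true.
  4. (NOT s OR NOT t) — NOT s is true.
  5. (NOT u OR p) — NOT u is true.
  6. (NOT r OR NOT s) — NOT s is true.
  7. (q OR NOT s) — q is true.
  8. (t OR r) — r is true.
  9. (p OR r) — r is true.
  10. (NOT r OR q) — q is true.
  11. (NOT u OR s) — NOT u is true.
  12. (t OR NOT q) — t is true.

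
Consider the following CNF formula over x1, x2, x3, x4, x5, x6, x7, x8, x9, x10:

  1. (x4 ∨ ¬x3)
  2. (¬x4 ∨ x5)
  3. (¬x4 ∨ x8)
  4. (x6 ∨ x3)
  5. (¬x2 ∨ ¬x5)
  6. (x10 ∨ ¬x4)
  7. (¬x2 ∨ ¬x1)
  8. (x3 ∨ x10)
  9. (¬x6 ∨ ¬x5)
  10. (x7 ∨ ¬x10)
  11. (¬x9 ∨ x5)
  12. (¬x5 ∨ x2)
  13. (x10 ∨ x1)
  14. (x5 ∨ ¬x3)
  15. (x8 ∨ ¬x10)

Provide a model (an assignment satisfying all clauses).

x1=F  x2=T  x3=F  x4=F  x5=F  x6=T  x7=T  x8=T  x9=F  x10=T

Check each clause:
  1. (x4 ∨ ¬x3) — ¬x3 is true.
  2. (x5 ∨ ¬x4) — ¬x4 is true.
  3. (x8 ∨ ¬x4) — x8 is true.
  4. (x6 ∨ x3) — x6 is true.
  5. (¬x5 ∨ ¬x2) — ¬x5 is true.
  6. (¬x4 ∨ x10) — x10 is true.
  7. (¬x1 ∨ ¬x2) — ¬x1 is true.
  8. (x3 ∨ x10) — x10 is true.
  9. (¬x5 ∨ ¬x6) — ¬x5 is true.
  10. (¬x10 ∨ x7) — x7 is true.
  11. (x5 ∨ ¬x9) — ¬x9 is true.
  12. (x2 ∨ ¬x5) — x2 is true.
  13. (x10 ∨ x1) — x10 is true.
  14. (¬x3 ∨ x5) — ¬x3 is true.
  15. (¬x10 ∨ x8) — x8 is true.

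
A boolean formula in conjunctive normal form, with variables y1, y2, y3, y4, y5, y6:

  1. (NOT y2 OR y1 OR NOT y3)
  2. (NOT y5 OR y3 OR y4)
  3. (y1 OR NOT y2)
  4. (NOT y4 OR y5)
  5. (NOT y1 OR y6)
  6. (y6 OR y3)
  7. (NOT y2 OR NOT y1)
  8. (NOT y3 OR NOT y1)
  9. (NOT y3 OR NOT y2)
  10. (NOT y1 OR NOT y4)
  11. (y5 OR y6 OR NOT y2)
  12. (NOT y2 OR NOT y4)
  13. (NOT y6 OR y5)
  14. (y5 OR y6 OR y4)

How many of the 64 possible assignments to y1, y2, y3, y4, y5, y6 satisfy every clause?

The models are:
  y1=F y2=F y3=F y4=T y5=T y6=T
  y1=F y2=F y3=T y4=F y5=T y6=F
  y1=F y2=F y3=T y4=F y5=T y6=T
  y1=F y2=F y3=T y4=T y5=T y6=F
  y1=F y2=F y3=T y4=T y5=T y6=T
That's 5 in total.

5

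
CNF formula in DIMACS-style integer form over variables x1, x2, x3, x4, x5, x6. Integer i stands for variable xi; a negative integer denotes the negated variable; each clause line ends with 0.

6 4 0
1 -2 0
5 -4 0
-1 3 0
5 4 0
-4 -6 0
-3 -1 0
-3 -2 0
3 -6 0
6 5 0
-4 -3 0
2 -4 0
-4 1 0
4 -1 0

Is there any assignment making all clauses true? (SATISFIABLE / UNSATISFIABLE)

SATISFIABLE

x5 occurs only positively in the remaining clauses — set x5 = True.
Try x1 = False.
  then x2 is forced to False.
  then x4 is forced to False.
  then x6 is forced to True.
  then x3 is forced to True.
So x1=F, x2=F, x3=T, x4=F, x5=T, x6=T is a satisfying assignment.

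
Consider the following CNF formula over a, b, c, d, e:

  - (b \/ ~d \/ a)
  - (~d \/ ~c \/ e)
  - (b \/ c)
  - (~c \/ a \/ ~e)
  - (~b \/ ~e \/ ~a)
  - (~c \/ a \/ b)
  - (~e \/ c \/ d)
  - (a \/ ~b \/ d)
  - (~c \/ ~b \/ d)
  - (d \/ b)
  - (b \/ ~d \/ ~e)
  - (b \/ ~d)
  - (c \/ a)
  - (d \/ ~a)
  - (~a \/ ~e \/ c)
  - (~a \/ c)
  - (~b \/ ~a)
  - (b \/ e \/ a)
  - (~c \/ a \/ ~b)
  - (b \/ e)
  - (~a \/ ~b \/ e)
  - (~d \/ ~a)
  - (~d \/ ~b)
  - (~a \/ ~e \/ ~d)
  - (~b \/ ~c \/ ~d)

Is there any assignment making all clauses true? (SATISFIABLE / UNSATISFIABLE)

b = True:
  propagation gives a=False, d=True; an empty clause results — contradiction.
b = False:
  propagation gives c=True, a=True, d=True; an empty clause results — contradiction.
Every branch closes, so no satisfying assignment exists.

UNSATISFIABLE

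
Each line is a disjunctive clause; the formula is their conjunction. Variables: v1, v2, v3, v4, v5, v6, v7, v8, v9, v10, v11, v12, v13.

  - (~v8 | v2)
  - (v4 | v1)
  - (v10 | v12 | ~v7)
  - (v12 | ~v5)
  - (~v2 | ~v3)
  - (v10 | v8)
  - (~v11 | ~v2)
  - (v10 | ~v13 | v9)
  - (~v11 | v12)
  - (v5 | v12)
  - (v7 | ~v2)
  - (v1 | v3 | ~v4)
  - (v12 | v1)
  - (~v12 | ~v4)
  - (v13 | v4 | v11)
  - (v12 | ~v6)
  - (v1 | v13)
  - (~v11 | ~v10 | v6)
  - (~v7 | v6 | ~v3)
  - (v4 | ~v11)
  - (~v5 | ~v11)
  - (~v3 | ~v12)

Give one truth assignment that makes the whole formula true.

v1 = True  v2 = True  v3 = False  v4 = False  v5 = True  v6 = False  v7 = True  v8 = False  v9 = True  v10 = True  v11 = False  v12 = True  v13 = True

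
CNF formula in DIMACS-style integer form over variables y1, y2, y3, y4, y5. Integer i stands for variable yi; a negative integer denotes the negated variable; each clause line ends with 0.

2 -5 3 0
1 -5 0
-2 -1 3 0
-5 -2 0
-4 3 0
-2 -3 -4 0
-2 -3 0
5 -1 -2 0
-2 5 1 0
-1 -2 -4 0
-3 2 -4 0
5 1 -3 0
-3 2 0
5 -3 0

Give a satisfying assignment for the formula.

y1=1, y2=0, y3=0, y4=0, y5=0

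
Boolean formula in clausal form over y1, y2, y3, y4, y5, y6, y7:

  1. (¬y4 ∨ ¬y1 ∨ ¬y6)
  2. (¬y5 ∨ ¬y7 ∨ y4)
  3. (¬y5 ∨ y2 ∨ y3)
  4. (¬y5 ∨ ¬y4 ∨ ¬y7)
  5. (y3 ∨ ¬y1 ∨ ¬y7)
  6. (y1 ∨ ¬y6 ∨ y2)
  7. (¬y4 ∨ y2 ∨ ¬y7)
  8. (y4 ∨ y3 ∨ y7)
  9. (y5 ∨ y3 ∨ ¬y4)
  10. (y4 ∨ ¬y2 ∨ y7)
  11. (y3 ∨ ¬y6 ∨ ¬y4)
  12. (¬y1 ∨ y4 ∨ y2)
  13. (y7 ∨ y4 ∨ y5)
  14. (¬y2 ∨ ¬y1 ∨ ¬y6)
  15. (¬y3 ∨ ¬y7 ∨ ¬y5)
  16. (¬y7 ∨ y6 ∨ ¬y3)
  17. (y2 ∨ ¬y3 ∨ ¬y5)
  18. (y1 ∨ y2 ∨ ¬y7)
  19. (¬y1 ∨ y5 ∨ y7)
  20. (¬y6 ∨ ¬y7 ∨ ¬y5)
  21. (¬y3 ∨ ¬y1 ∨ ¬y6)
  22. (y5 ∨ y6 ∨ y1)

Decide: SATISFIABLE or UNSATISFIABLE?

SATISFIABLE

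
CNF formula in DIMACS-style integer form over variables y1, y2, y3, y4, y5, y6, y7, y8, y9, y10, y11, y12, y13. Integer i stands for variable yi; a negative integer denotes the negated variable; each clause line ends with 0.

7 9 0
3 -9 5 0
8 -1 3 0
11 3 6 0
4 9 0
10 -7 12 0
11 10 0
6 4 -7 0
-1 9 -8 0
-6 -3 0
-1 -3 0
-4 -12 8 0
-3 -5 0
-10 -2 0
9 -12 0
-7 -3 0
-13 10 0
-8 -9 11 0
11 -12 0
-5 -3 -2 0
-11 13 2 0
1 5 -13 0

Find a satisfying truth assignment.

Set y1 = False and propagate.
The remaining clauses are satisfied by y2 = False, y3 = False, y4 = False, y5 = True, y6 = False, y7 = False, y8 = False, y9 = True, y10 = True, y11 = True, y12 = True, y13 = True.

y1 = 0, y2 = 0, y3 = 0, y4 = 0, y5 = 1, y6 = 0, y7 = 0, y8 = 0, y9 = 1, y10 = 1, y11 = 1, y12 = 1, y13 = 1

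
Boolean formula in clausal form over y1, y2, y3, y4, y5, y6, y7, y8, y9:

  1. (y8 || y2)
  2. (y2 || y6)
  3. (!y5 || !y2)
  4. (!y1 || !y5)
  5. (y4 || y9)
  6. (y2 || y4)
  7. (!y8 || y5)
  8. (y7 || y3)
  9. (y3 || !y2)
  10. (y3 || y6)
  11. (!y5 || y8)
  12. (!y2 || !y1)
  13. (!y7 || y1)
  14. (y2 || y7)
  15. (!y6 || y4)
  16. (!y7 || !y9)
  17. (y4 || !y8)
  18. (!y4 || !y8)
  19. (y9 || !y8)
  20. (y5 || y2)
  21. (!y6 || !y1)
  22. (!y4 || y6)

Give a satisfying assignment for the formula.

y1 = F, y2 = T, y3 = T, y4 = T, y5 = F, y6 = T, y7 = F, y8 = F, y9 = T

y3 occurs only positively in the remaining clauses — set y3 = True.
Set y1 = False and propagate.
  then y7 is forced to False.
  then y2 is forced to True.
  then y5 is forced to False.
  then y8 is forced to False.
Try y4 = True.
  then y6 is forced to True.
y9 is now unconstrained; take y9 = True.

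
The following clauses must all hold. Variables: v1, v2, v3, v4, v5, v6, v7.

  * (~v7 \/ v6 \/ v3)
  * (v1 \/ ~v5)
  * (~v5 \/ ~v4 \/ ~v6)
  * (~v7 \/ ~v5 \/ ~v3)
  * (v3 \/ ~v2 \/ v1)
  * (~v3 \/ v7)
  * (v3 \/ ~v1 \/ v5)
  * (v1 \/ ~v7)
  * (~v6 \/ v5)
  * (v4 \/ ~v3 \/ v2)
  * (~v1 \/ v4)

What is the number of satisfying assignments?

The models are:
  v1=0 v2=0 v3=0 v4=0 v5=0 v6=0 v7=0
  v1=0 v2=0 v3=0 v4=1 v5=0 v6=0 v7=0
  v1=1 v2=0 v3=0 v4=1 v5=1 v6=0 v7=0
  v1=1 v2=0 v3=1 v4=1 v5=0 v6=0 v7=1
  v1=1 v2=1 v3=0 v4=1 v5=1 v6=0 v7=0
  v1=1 v2=1 v3=1 v4=1 v5=0 v6=0 v7=1
That's 6 in total.

6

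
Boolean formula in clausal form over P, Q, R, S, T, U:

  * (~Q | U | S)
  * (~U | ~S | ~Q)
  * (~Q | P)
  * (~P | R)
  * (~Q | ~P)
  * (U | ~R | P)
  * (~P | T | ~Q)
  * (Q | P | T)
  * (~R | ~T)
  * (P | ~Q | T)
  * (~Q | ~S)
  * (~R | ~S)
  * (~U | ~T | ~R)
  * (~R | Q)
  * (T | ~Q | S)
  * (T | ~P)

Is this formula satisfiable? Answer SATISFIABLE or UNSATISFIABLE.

Branch on P: take P = False.
  then Q is forced to False.
  then T is forced to True.
  then R is forced to False.
S, U are now unconstrained; take S = False, U = False.
Every clause has at least one true literal under this assignment.
So P=False, Q=False, R=False, S=False, T=True, U=False is a satisfying assignment.

SATISFIABLE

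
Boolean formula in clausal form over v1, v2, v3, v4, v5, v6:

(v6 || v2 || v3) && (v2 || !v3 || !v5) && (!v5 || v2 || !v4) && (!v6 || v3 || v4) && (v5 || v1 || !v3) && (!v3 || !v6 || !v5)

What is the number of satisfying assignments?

26

Split on v3, then v5.
  v3=T, v5=T: remaining (v1,v2,v4,v6) ∈ {(F,T,F,F); (F,T,T,F); (T,T,F,F); (T,T,T,F)} — 4.
  v3=T, v5=F: forces v1=T; v2, v4, v6 free → 2^3 = 8.
  v3=F, v5=T: v1 free; 3 ways for (v2,v4,v6) × 2^1 = 6.
  v3=F, v5=F: v1 free; 4 ways for (v2,v4,v6) × 2^1 = 8.
Total: 4 + 8 + 6 + 8 = 26.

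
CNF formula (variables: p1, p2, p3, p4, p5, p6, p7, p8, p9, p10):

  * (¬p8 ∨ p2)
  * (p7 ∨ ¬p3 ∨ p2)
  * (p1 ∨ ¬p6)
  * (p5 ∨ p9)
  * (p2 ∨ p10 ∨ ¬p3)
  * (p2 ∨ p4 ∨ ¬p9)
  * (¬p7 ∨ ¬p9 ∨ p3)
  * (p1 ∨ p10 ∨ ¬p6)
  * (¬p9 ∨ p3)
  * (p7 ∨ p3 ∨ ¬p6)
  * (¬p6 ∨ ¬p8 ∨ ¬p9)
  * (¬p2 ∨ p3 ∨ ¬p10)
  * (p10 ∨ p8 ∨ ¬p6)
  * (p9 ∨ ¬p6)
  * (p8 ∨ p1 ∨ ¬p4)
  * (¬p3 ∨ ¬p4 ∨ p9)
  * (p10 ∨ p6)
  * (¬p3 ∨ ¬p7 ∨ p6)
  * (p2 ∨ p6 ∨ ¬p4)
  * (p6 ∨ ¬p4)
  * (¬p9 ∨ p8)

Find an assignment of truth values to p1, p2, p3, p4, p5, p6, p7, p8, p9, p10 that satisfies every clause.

p1=False, p2=True, p3=True, p4=False, p5=True, p6=False, p7=False, p8=False, p9=False, p10=True

p5 occurs only positively in the remaining clauses — set p5 = True.
Try p1 = False.
  then p6 is forced to False.
  then p10 is forced to True.
  then p4 is forced to False.
Branch on p2: take p2 = True.
  then p3 is forced to True.
  then p7 is forced to False.
Try p8 = False.
  then p9 is forced to False.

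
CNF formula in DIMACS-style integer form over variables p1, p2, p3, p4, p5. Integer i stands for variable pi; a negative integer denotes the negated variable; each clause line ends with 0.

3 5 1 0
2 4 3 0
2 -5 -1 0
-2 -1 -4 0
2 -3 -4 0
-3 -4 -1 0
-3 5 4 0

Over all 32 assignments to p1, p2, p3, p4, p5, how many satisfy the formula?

11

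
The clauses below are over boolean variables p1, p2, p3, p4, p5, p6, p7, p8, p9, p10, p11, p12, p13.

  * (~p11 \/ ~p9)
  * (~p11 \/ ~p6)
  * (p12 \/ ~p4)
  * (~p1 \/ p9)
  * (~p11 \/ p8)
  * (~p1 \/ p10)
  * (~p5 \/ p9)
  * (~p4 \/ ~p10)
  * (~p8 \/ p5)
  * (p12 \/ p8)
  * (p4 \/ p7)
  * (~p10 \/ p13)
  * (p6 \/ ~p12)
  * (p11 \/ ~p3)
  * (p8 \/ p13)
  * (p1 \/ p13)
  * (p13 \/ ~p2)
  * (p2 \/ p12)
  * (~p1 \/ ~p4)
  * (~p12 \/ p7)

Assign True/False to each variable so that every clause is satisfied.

p3 occurs only negated in the remaining clauses — set p3 = False.
Pure literal: p7 appears only positively; assign p7 = True.
Try p1 = False.
  then p13 is forced to True.
The remaining clauses are satisfied by p2 = False, p4 = True, p5 = True, p6 = True, p8 = False, p9 = True, p10 = False, p11 = False, p12 = True.

p1=F  p2=F  p3=F  p4=T  p5=T  p6=T  p7=T  p8=F  p9=T  p10=F  p11=F  p12=T  p13=T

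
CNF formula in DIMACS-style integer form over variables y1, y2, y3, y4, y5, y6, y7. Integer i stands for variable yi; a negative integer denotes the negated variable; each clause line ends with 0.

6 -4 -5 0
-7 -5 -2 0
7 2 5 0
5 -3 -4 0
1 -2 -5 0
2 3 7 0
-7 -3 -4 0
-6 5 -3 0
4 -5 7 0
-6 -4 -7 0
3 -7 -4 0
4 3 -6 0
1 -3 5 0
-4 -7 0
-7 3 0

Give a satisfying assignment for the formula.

y1=True, y2=True, y3=False, y4=True, y5=False, y6=True, y7=False

Check each clause:
  1. (NOT y5 OR y6 OR NOT y4) — NOT y5 is true.
  2. (NOT y5 OR NOT y2 OR NOT y7) — NOT y7 is true.
  3. (y2 OR y5 OR y7) — y2 is true.
  4. (y5 OR NOT y3 OR NOT y4) — NOT y3 is true.
  5. (y1 OR NOT y5 OR NOT y2) — y1 is true.
  6. (y3 OR y7 OR y2) — y2 is true.
  7. (NOT y4 OR NOT y7 OR NOT y3) — NOT y7 is true.
  8. (NOT y6 OR y5 OR NOT y3) — NOT y3 is true.
  9. (y4 OR y7 OR NOT y5) — NOT y5 is true.
  10. (NOT y4 OR NOT y6 OR NOT y7) — NOT y7 is true.
  11. (NOT y7 OR NOT y4 OR y3) — NOT y7 is true.
  12. (NOT y6 OR y4 OR y3) — y4 is true.
  13. (NOT y3 OR y5 OR y1) — y1 is true.
  14. (NOT y7 OR NOT y4) — NOT y7 is true.
  15. (NOT y7 OR y3) — NOT y7 is true.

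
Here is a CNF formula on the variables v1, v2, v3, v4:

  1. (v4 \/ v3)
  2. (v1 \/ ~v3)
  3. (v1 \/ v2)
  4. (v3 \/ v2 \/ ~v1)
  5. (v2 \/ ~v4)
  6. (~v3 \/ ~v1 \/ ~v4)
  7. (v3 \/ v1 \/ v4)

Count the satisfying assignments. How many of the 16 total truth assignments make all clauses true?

4

The models are:
  v1=0 v2=1 v3=0 v4=1
  v1=1 v2=0 v3=1 v4=0
  v1=1 v2=1 v3=0 v4=1
  v1=1 v2=1 v3=1 v4=0
Count: 4.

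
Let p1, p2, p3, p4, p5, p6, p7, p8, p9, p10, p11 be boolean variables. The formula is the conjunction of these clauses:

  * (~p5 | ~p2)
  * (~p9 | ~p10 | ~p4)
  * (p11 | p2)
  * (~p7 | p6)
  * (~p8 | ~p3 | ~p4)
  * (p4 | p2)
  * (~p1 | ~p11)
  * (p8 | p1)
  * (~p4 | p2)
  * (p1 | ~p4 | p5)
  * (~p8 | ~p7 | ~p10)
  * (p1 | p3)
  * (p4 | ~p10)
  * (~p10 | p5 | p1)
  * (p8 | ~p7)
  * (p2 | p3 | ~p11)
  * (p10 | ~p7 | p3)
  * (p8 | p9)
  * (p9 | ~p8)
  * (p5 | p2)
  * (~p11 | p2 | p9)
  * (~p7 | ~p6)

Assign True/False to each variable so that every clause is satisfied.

p1 = False, p2 = True, p3 = True, p4 = False, p5 = False, p6 = True, p7 = False, p8 = True, p9 = True, p10 = False, p11 = False

Pure literal: p7 appears only negated; assign p7 = False.
Try p1 = False.
  then p8 is forced to True.
  then p3 is forced to True.
  then p4 is forced to False.
  then p2 is forced to True.
  then p5 is forced to False.
  then p10 is forced to False.
  then p9 is forced to True.
p6, p11 are now unconstrained; take p6 = True, p11 = False.
Check each clause:
  1. (~p5 | ~p2) — ~p5 is true.
  2. (~p10 | ~p4 | ~p9) — ~p4 is true.
  3. (p2 | p11) — p2 is true.
  4. (p6 | ~p7) — ~p7 is true.
  5. (~p8 | ~p4 | ~p3) — ~p4 is true.
  6. (p2 | p4) — p2 is true.
  7. (~p1 | ~p11) — ~p11 is true.
  8. (p8 | p1) — p8 is true.
  9. (p2 | ~p4) — p2 is true.
  10. (~p4 | p1 | p5) — ~p4 is true.
  11. (~p8 | ~p10 | ~p7) — ~p7 is true.
  12. (p3 | p1) — p3 is true.
  13. (~p10 | p4) — ~p10 is true.
  14. (p1 | ~p10 | p5) — ~p10 is true.
  15. (p8 | ~p7) — p8 is true.
  16. (p2 | ~p11 | p3) — p2 is true.
  17. (p3 | p10 | ~p7) — ~p7 is true.
  18. (p9 | p8) — p8 is true.
  19. (p9 | ~p8) — p9 is true.
  20. (p2 | p5) — p2 is true.
  21. (~p11 | p9 | p2) — p9 is true.
  22. (~p6 | ~p7) — ~p7 is true.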